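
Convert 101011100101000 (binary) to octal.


Group into 3-bit groups: 101011100101000
  101 = 5
  011 = 3
  100 = 4
  101 = 5
  000 = 0
= 0o53450


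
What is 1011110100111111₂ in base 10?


Positional values:
Bit 0: 1 × 2^0 = 1
Bit 1: 1 × 2^1 = 2
Bit 2: 1 × 2^2 = 4
Bit 3: 1 × 2^3 = 8
Bit 4: 1 × 2^4 = 16
Bit 5: 1 × 2^5 = 32
Bit 8: 1 × 2^8 = 256
Bit 10: 1 × 2^10 = 1024
Bit 11: 1 × 2^11 = 2048
Bit 12: 1 × 2^12 = 4096
Bit 13: 1 × 2^13 = 8192
Bit 15: 1 × 2^15 = 32768
Sum = 1 + 2 + 4 + 8 + 16 + 32 + 256 + 1024 + 2048 + 4096 + 8192 + 32768
= 48447


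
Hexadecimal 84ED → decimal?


Positional values:
Position 0: D × 16^0 = 13 × 1 = 13
Position 1: E × 16^1 = 14 × 16 = 224
Position 2: 4 × 16^2 = 4 × 256 = 1024
Position 3: 8 × 16^3 = 8 × 4096 = 32768
Sum = 13 + 224 + 1024 + 32768
= 34029


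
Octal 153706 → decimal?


Positional values:
Position 0: 6 × 8^0 = 6
Position 1: 0 × 8^1 = 0
Position 2: 7 × 8^2 = 448
Position 3: 3 × 8^3 = 1536
Position 4: 5 × 8^4 = 20480
Position 5: 1 × 8^5 = 32768
Sum = 6 + 0 + 448 + 1536 + 20480 + 32768
= 55238


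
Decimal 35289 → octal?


Divide by 8 repeatedly:
35289 ÷ 8 = 4411 remainder 1
4411 ÷ 8 = 551 remainder 3
551 ÷ 8 = 68 remainder 7
68 ÷ 8 = 8 remainder 4
8 ÷ 8 = 1 remainder 0
1 ÷ 8 = 0 remainder 1
Reading remainders bottom-up:
= 0o104731


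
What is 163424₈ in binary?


Each octal digit → 3 binary bits:
  1 = 001
  6 = 110
  3 = 011
  4 = 100
  2 = 010
  4 = 100
Concatenate: 001 110 011 100 010 100
= 001110011100010100


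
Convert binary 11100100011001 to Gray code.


Binary: 11100100011001
Gray code: G = B XOR (B >> 1)
B >> 1 = 01110010001100
11100100011001 XOR 01110010001100:
  1 XOR 0 = 1
  1 XOR 1 = 0
  1 XOR 1 = 0
  0 XOR 1 = 1
  0 XOR 0 = 0
  1 XOR 0 = 1
  0 XOR 1 = 1
  0 XOR 0 = 0
  0 XOR 0 = 0
  1 XOR 0 = 1
  1 XOR 1 = 0
  0 XOR 1 = 1
  0 XOR 0 = 0
  1 XOR 0 = 1
= 10010110010101


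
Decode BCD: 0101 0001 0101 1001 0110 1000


Each 4-bit group → digit:
  0101 → 5
  0001 → 1
  0101 → 5
  1001 → 9
  0110 → 6
  1000 → 8
= 515968


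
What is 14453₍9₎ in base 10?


Positional values (base 9):
  3 × 9^0 = 3 × 1 = 3
  5 × 9^1 = 5 × 9 = 45
  4 × 9^2 = 4 × 81 = 324
  4 × 9^3 = 4 × 729 = 2916
  1 × 9^4 = 1 × 6561 = 6561
Sum = 3 + 45 + 324 + 2916 + 6561
= 9849


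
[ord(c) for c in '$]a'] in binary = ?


String: '$]a'  (3 characters)
Per-character ASCII lookup:
  '$': special character: '$' = 36 → 100100
  ']': special character: ']' = 93 → 1011101
  'a': lowercase starts at 97: 'a' = 97 + 0 = 97 → 1100001
= 100100 1011101 1100001


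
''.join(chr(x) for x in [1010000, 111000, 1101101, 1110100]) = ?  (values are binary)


Codes (binary): 1010000 111000 1101101 1110100
Per-code ASCII lookup:
  1010000 = 80  (range 65-90: uppercase, 80 - 65 = 15) → 'P'
  111000 = 56  (range 48-57: digits, 56 - 48 = 8) → '8'
  1101101 = 109  (range 97-122: lowercase, 109 - 97 = 12) → 'm'
  1110100 = 116  (range 97-122: lowercase, 116 - 97 = 19) → 't'
= 'P8mt'


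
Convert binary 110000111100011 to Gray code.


Binary: 110000111100011
Gray code: G = B XOR (B >> 1)
B >> 1 = 011000011110001
110000111100011 XOR 011000011110001:
  1 XOR 0 = 1
  1 XOR 1 = 0
  0 XOR 1 = 1
  0 XOR 0 = 0
  0 XOR 0 = 0
  0 XOR 0 = 0
  1 XOR 0 = 1
  1 XOR 1 = 0
  1 XOR 1 = 0
  1 XOR 1 = 0
  0 XOR 1 = 1
  0 XOR 0 = 0
  0 XOR 0 = 0
  1 XOR 0 = 1
  1 XOR 1 = 0
= 101000100010010


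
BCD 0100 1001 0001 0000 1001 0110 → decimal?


Each 4-bit group → digit:
  0100 → 4
  1001 → 9
  0001 → 1
  0000 → 0
  1001 → 9
  0110 → 6
= 491096


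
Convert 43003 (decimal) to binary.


Divide by 2 repeatedly:
43003 ÷ 2 = 21501 remainder 1
21501 ÷ 2 = 10750 remainder 1
10750 ÷ 2 = 5375 remainder 0
5375 ÷ 2 = 2687 remainder 1
2687 ÷ 2 = 1343 remainder 1
1343 ÷ 2 = 671 remainder 1
671 ÷ 2 = 335 remainder 1
335 ÷ 2 = 167 remainder 1
167 ÷ 2 = 83 remainder 1
83 ÷ 2 = 41 remainder 1
41 ÷ 2 = 20 remainder 1
20 ÷ 2 = 10 remainder 0
10 ÷ 2 = 5 remainder 0
5 ÷ 2 = 2 remainder 1
2 ÷ 2 = 1 remainder 0
1 ÷ 2 = 0 remainder 1
Reading remainders bottom-up:
= 1010011111111011


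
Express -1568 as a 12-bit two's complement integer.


Original: 011000100000
Step 1 - Invert all bits: 100111011111
Step 2 - Add 1: 100111011111 + 1
= 100111100000 (represents -1568)


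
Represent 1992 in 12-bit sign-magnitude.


Sign bit: 0 (positive)
Magnitude: 1992 = 11111001000
= 011111001000


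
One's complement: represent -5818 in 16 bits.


Original: 0001011010111010
Invert all bits:
  bit 0: 0 → 1
  bit 1: 0 → 1
  bit 2: 0 → 1
  bit 3: 1 → 0
  bit 4: 0 → 1
  bit 5: 1 → 0
  bit 6: 1 → 0
  bit 7: 0 → 1
  bit 8: 1 → 0
  bit 9: 0 → 1
  bit 10: 1 → 0
  bit 11: 1 → 0
  bit 12: 1 → 0
  bit 13: 0 → 1
  bit 14: 1 → 0
  bit 15: 0 → 1
= 1110100101000101


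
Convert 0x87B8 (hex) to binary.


Each hex digit → 4 binary bits:
  8 = 1000
  7 = 0111
  B = 1011
  8 = 1000
Concatenate: 1000 0111 1011 1000
= 1000011110111000


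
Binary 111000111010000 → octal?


Group into 3-bit groups: 111000111010000
  111 = 7
  000 = 0
  111 = 7
  010 = 2
  000 = 0
= 0o70720


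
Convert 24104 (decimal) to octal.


Divide by 8 repeatedly:
24104 ÷ 8 = 3013 remainder 0
3013 ÷ 8 = 376 remainder 5
376 ÷ 8 = 47 remainder 0
47 ÷ 8 = 5 remainder 7
5 ÷ 8 = 0 remainder 5
Reading remainders bottom-up:
= 0o57050


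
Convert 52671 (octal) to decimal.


Positional values:
Position 0: 1 × 8^0 = 1
Position 1: 7 × 8^1 = 56
Position 2: 6 × 8^2 = 384
Position 3: 2 × 8^3 = 1024
Position 4: 5 × 8^4 = 20480
Sum = 1 + 56 + 384 + 1024 + 20480
= 21945


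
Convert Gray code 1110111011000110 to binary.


Gray code: 1110111011000110
MSB stays the same: 1
Each subsequent bit = prev_binary XOR current_gray:
  B[1] = 1 XOR 1 = 0
  B[2] = 0 XOR 1 = 1
  B[3] = 1 XOR 0 = 1
  B[4] = 1 XOR 1 = 0
  B[5] = 0 XOR 1 = 1
  B[6] = 1 XOR 1 = 0
  B[7] = 0 XOR 0 = 0
  B[8] = 0 XOR 1 = 1
  B[9] = 1 XOR 1 = 0
  B[10] = 0 XOR 0 = 0
  B[11] = 0 XOR 0 = 0
  B[12] = 0 XOR 0 = 0
  B[13] = 0 XOR 1 = 1
  B[14] = 1 XOR 1 = 0
  B[15] = 0 XOR 0 = 0
= 1011010010000100 (46212 decimal)


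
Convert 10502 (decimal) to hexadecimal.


Divide by 16 repeatedly:
10502 ÷ 16 = 656 remainder 6 (6)
656 ÷ 16 = 41 remainder 0 (0)
41 ÷ 16 = 2 remainder 9 (9)
2 ÷ 16 = 0 remainder 2 (2)
Reading remainders bottom-up:
= 0x2906


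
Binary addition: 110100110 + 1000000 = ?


Align and add column by column (LSB to MSB, carry propagating):
  0110100110
+ 0001000000
  ----------
  col 0: 0 + 0 + 0 (carry in) = 0 → bit 0, carry out 0
  col 1: 1 + 0 + 0 (carry in) = 1 → bit 1, carry out 0
  col 2: 1 + 0 + 0 (carry in) = 1 → bit 1, carry out 0
  col 3: 0 + 0 + 0 (carry in) = 0 → bit 0, carry out 0
  col 4: 0 + 0 + 0 (carry in) = 0 → bit 0, carry out 0
  col 5: 1 + 0 + 0 (carry in) = 1 → bit 1, carry out 0
  col 6: 0 + 1 + 0 (carry in) = 1 → bit 1, carry out 0
  col 7: 1 + 0 + 0 (carry in) = 1 → bit 1, carry out 0
  col 8: 1 + 0 + 0 (carry in) = 1 → bit 1, carry out 0
  col 9: 0 + 0 + 0 (carry in) = 0 → bit 0, carry out 0
Reading bits MSB→LSB: 0111100110
Strip leading zeros: 111100110
= 111100110


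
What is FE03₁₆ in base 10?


Positional values:
Position 0: 3 × 16^0 = 3 × 1 = 3
Position 1: 0 × 16^1 = 0 × 16 = 0
Position 2: E × 16^2 = 14 × 256 = 3584
Position 3: F × 16^3 = 15 × 4096 = 61440
Sum = 3 + 0 + 3584 + 61440
= 65027


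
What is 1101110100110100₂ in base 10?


Positional values:
Bit 2: 1 × 2^2 = 4
Bit 4: 1 × 2^4 = 16
Bit 5: 1 × 2^5 = 32
Bit 8: 1 × 2^8 = 256
Bit 10: 1 × 2^10 = 1024
Bit 11: 1 × 2^11 = 2048
Bit 12: 1 × 2^12 = 4096
Bit 14: 1 × 2^14 = 16384
Bit 15: 1 × 2^15 = 32768
Sum = 4 + 16 + 32 + 256 + 1024 + 2048 + 4096 + 16384 + 32768
= 56628


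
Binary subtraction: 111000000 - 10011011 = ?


Align and subtract column by column (LSB to MSB, borrowing when needed):
  111000000
- 010011011
  ---------
  col 0: (0 - 0 borrow-in) - 1 → borrow from next column: (0+2) - 1 = 1, borrow out 1
  col 1: (0 - 1 borrow-in) - 1 → borrow from next column: (-1+2) - 1 = 0, borrow out 1
  col 2: (0 - 1 borrow-in) - 0 → borrow from next column: (-1+2) - 0 = 1, borrow out 1
  col 3: (0 - 1 borrow-in) - 1 → borrow from next column: (-1+2) - 1 = 0, borrow out 1
  col 4: (0 - 1 borrow-in) - 1 → borrow from next column: (-1+2) - 1 = 0, borrow out 1
  col 5: (0 - 1 borrow-in) - 0 → borrow from next column: (-1+2) - 0 = 1, borrow out 1
  col 6: (1 - 1 borrow-in) - 0 → 0 - 0 = 0, borrow out 0
  col 7: (1 - 0 borrow-in) - 1 → 1 - 1 = 0, borrow out 0
  col 8: (1 - 0 borrow-in) - 0 → 1 - 0 = 1, borrow out 0
Reading bits MSB→LSB: 100100101
Strip leading zeros: 100100101
= 100100101


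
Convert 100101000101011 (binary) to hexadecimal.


Group into 4-bit nibbles: 0100101000101011
  0100 = 4
  1010 = A
  0010 = 2
  1011 = B
= 0x4A2B


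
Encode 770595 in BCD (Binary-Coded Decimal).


Each digit → 4-bit binary:
  7 → 0111
  7 → 0111
  0 → 0000
  5 → 0101
  9 → 1001
  5 → 0101
= 0111 0111 0000 0101 1001 0101


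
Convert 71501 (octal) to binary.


Each octal digit → 3 binary bits:
  7 = 111
  1 = 001
  5 = 101
  0 = 000
  1 = 001
Concatenate: 111 001 101 000 001
= 111001101000001


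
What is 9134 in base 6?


Divide by 6 repeatedly:
9134 ÷ 6 = 1522 remainder 2
1522 ÷ 6 = 253 remainder 4
253 ÷ 6 = 42 remainder 1
42 ÷ 6 = 7 remainder 0
7 ÷ 6 = 1 remainder 1
1 ÷ 6 = 0 remainder 1
Reading remainders bottom-up:
= 110142


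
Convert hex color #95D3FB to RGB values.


Hex: #95D3FB
R = 95₁₆ = 149
G = D3₁₆ = 211
B = FB₁₆ = 251
= RGB(149, 211, 251)


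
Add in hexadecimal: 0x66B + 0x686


Align and add column by column (LSB to MSB, each column mod 16 with carry):
  066B
+ 0686
  ----
  col 0: B(11) + 6(6) + 0 (carry in) = 17 → 1(1), carry out 1
  col 1: 6(6) + 8(8) + 1 (carry in) = 15 → F(15), carry out 0
  col 2: 6(6) + 6(6) + 0 (carry in) = 12 → C(12), carry out 0
  col 3: 0(0) + 0(0) + 0 (carry in) = 0 → 0(0), carry out 0
Reading digits MSB→LSB: 0CF1
Strip leading zeros: CF1
= 0xCF1


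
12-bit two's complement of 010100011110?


Original: 010100011110
Step 1 - Invert all bits: 101011100001
Step 2 - Add 1: 101011100001 + 1
= 101011100010 (represents -1310)


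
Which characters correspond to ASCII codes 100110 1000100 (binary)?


Codes (binary): 100110 1000100
Per-code ASCII lookup:
  100110 = 38  (special character) → '&'
  1000100 = 68  (range 65-90: uppercase, 68 - 65 = 3) → 'D'
= '&D'


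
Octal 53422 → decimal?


Positional values:
Position 0: 2 × 8^0 = 2
Position 1: 2 × 8^1 = 16
Position 2: 4 × 8^2 = 256
Position 3: 3 × 8^3 = 1536
Position 4: 5 × 8^4 = 20480
Sum = 2 + 16 + 256 + 1536 + 20480
= 22290


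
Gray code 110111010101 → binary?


Gray code: 110111010101
MSB stays the same: 1
Each subsequent bit = prev_binary XOR current_gray:
  B[1] = 1 XOR 1 = 0
  B[2] = 0 XOR 0 = 0
  B[3] = 0 XOR 1 = 1
  B[4] = 1 XOR 1 = 0
  B[5] = 0 XOR 1 = 1
  B[6] = 1 XOR 0 = 1
  B[7] = 1 XOR 1 = 0
  B[8] = 0 XOR 0 = 0
  B[9] = 0 XOR 1 = 1
  B[10] = 1 XOR 0 = 1
  B[11] = 1 XOR 1 = 0
= 100101100110 (2406 decimal)


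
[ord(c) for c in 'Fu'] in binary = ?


String: 'Fu'  (2 characters)
Per-character ASCII lookup:
  'F': uppercase starts at 65: 'F' = 65 + 5 = 70 → 1000110
  'u': lowercase starts at 97: 'u' = 97 + 20 = 117 → 1110101
= 1000110 1110101


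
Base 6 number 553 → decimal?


Positional values (base 6):
  3 × 6^0 = 3 × 1 = 3
  5 × 6^1 = 5 × 6 = 30
  5 × 6^2 = 5 × 36 = 180
Sum = 3 + 30 + 180
= 213


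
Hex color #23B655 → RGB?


Hex: #23B655
R = 23₁₆ = 35
G = B6₁₆ = 182
B = 55₁₆ = 85
= RGB(35, 182, 85)


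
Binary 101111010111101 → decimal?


Positional values:
Bit 0: 1 × 2^0 = 1
Bit 2: 1 × 2^2 = 4
Bit 3: 1 × 2^3 = 8
Bit 4: 1 × 2^4 = 16
Bit 5: 1 × 2^5 = 32
Bit 7: 1 × 2^7 = 128
Bit 9: 1 × 2^9 = 512
Bit 10: 1 × 2^10 = 1024
Bit 11: 1 × 2^11 = 2048
Bit 12: 1 × 2^12 = 4096
Bit 14: 1 × 2^14 = 16384
Sum = 1 + 4 + 8 + 16 + 32 + 128 + 512 + 1024 + 2048 + 4096 + 16384
= 24253


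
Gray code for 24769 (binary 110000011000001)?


Binary: 110000011000001
Gray code: G = B XOR (B >> 1)
B >> 1 = 011000001100000
110000011000001 XOR 011000001100000:
  1 XOR 0 = 1
  1 XOR 1 = 0
  0 XOR 1 = 1
  0 XOR 0 = 0
  0 XOR 0 = 0
  0 XOR 0 = 0
  0 XOR 0 = 0
  1 XOR 0 = 1
  1 XOR 1 = 0
  0 XOR 1 = 1
  0 XOR 0 = 0
  0 XOR 0 = 0
  0 XOR 0 = 0
  0 XOR 0 = 0
  1 XOR 0 = 1
= 101000010100001


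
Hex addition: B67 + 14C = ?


Align and add column by column (LSB to MSB, each column mod 16 with carry):
  0B67
+ 014C
  ----
  col 0: 7(7) + C(12) + 0 (carry in) = 19 → 3(3), carry out 1
  col 1: 6(6) + 4(4) + 1 (carry in) = 11 → B(11), carry out 0
  col 2: B(11) + 1(1) + 0 (carry in) = 12 → C(12), carry out 0
  col 3: 0(0) + 0(0) + 0 (carry in) = 0 → 0(0), carry out 0
Reading digits MSB→LSB: 0CB3
Strip leading zeros: CB3
= 0xCB3


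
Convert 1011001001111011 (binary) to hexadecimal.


Group into 4-bit nibbles: 1011001001111011
  1011 = B
  0010 = 2
  0111 = 7
  1011 = B
= 0xB27B


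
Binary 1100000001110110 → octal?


Group into 3-bit groups: 001100000001110110
  001 = 1
  100 = 4
  000 = 0
  001 = 1
  110 = 6
  110 = 6
= 0o140166


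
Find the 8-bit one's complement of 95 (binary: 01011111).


Original: 01011111
Invert all bits:
  bit 0: 0 → 1
  bit 1: 1 → 0
  bit 2: 0 → 1
  bit 3: 1 → 0
  bit 4: 1 → 0
  bit 5: 1 → 0
  bit 6: 1 → 0
  bit 7: 1 → 0
= 10100000


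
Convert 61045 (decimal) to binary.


Divide by 2 repeatedly:
61045 ÷ 2 = 30522 remainder 1
30522 ÷ 2 = 15261 remainder 0
15261 ÷ 2 = 7630 remainder 1
7630 ÷ 2 = 3815 remainder 0
3815 ÷ 2 = 1907 remainder 1
1907 ÷ 2 = 953 remainder 1
953 ÷ 2 = 476 remainder 1
476 ÷ 2 = 238 remainder 0
238 ÷ 2 = 119 remainder 0
119 ÷ 2 = 59 remainder 1
59 ÷ 2 = 29 remainder 1
29 ÷ 2 = 14 remainder 1
14 ÷ 2 = 7 remainder 0
7 ÷ 2 = 3 remainder 1
3 ÷ 2 = 1 remainder 1
1 ÷ 2 = 0 remainder 1
Reading remainders bottom-up:
= 1110111001110101


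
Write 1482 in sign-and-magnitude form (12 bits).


Sign bit: 0 (positive)
Magnitude: 1482 = 10111001010
= 010111001010


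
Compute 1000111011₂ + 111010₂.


Align and add column by column (LSB to MSB, carry propagating):
  01000111011
+ 00000111010
  -----------
  col 0: 1 + 0 + 0 (carry in) = 1 → bit 1, carry out 0
  col 1: 1 + 1 + 0 (carry in) = 2 → bit 0, carry out 1
  col 2: 0 + 0 + 1 (carry in) = 1 → bit 1, carry out 0
  col 3: 1 + 1 + 0 (carry in) = 2 → bit 0, carry out 1
  col 4: 1 + 1 + 1 (carry in) = 3 → bit 1, carry out 1
  col 5: 1 + 1 + 1 (carry in) = 3 → bit 1, carry out 1
  col 6: 0 + 0 + 1 (carry in) = 1 → bit 1, carry out 0
  col 7: 0 + 0 + 0 (carry in) = 0 → bit 0, carry out 0
  col 8: 0 + 0 + 0 (carry in) = 0 → bit 0, carry out 0
  col 9: 1 + 0 + 0 (carry in) = 1 → bit 1, carry out 0
  col 10: 0 + 0 + 0 (carry in) = 0 → bit 0, carry out 0
Reading bits MSB→LSB: 01001110101
Strip leading zeros: 1001110101
= 1001110101


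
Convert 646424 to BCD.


Each digit → 4-bit binary:
  6 → 0110
  4 → 0100
  6 → 0110
  4 → 0100
  2 → 0010
  4 → 0100
= 0110 0100 0110 0100 0010 0100


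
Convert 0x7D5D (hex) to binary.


Each hex digit → 4 binary bits:
  7 = 0111
  D = 1101
  5 = 0101
  D = 1101
Concatenate: 0111 1101 0101 1101
= 0111110101011101


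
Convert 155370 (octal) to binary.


Each octal digit → 3 binary bits:
  1 = 001
  5 = 101
  5 = 101
  3 = 011
  7 = 111
  0 = 000
Concatenate: 001 101 101 011 111 000
= 001101101011111000


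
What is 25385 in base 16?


Divide by 16 repeatedly:
25385 ÷ 16 = 1586 remainder 9 (9)
1586 ÷ 16 = 99 remainder 2 (2)
99 ÷ 16 = 6 remainder 3 (3)
6 ÷ 16 = 0 remainder 6 (6)
Reading remainders bottom-up:
= 0x6329


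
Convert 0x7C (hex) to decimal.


Positional values:
Position 0: C × 16^0 = 12 × 1 = 12
Position 1: 7 × 16^1 = 7 × 16 = 112
Sum = 12 + 112
= 124


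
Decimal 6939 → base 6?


Divide by 6 repeatedly:
6939 ÷ 6 = 1156 remainder 3
1156 ÷ 6 = 192 remainder 4
192 ÷ 6 = 32 remainder 0
32 ÷ 6 = 5 remainder 2
5 ÷ 6 = 0 remainder 5
Reading remainders bottom-up:
= 52043


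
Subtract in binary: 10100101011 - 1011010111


Align and subtract column by column (LSB to MSB, borrowing when needed):
  10100101011
- 01011010111
  -----------
  col 0: (1 - 0 borrow-in) - 1 → 1 - 1 = 0, borrow out 0
  col 1: (1 - 0 borrow-in) - 1 → 1 - 1 = 0, borrow out 0
  col 2: (0 - 0 borrow-in) - 1 → borrow from next column: (0+2) - 1 = 1, borrow out 1
  col 3: (1 - 1 borrow-in) - 0 → 0 - 0 = 0, borrow out 0
  col 4: (0 - 0 borrow-in) - 1 → borrow from next column: (0+2) - 1 = 1, borrow out 1
  col 5: (1 - 1 borrow-in) - 0 → 0 - 0 = 0, borrow out 0
  col 6: (0 - 0 borrow-in) - 1 → borrow from next column: (0+2) - 1 = 1, borrow out 1
  col 7: (0 - 1 borrow-in) - 1 → borrow from next column: (-1+2) - 1 = 0, borrow out 1
  col 8: (1 - 1 borrow-in) - 0 → 0 - 0 = 0, borrow out 0
  col 9: (0 - 0 borrow-in) - 1 → borrow from next column: (0+2) - 1 = 1, borrow out 1
  col 10: (1 - 1 borrow-in) - 0 → 0 - 0 = 0, borrow out 0
Reading bits MSB→LSB: 01001010100
Strip leading zeros: 1001010100
= 1001010100


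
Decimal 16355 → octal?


Divide by 8 repeatedly:
16355 ÷ 8 = 2044 remainder 3
2044 ÷ 8 = 255 remainder 4
255 ÷ 8 = 31 remainder 7
31 ÷ 8 = 3 remainder 7
3 ÷ 8 = 0 remainder 3
Reading remainders bottom-up:
= 0o37743


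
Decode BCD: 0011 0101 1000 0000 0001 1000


Each 4-bit group → digit:
  0011 → 3
  0101 → 5
  1000 → 8
  0000 → 0
  0001 → 1
  1000 → 8
= 358018


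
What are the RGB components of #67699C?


Hex: #67699C
R = 67₁₆ = 103
G = 69₁₆ = 105
B = 9C₁₆ = 156
= RGB(103, 105, 156)


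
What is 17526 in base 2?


Divide by 2 repeatedly:
17526 ÷ 2 = 8763 remainder 0
8763 ÷ 2 = 4381 remainder 1
4381 ÷ 2 = 2190 remainder 1
2190 ÷ 2 = 1095 remainder 0
1095 ÷ 2 = 547 remainder 1
547 ÷ 2 = 273 remainder 1
273 ÷ 2 = 136 remainder 1
136 ÷ 2 = 68 remainder 0
68 ÷ 2 = 34 remainder 0
34 ÷ 2 = 17 remainder 0
17 ÷ 2 = 8 remainder 1
8 ÷ 2 = 4 remainder 0
4 ÷ 2 = 2 remainder 0
2 ÷ 2 = 1 remainder 0
1 ÷ 2 = 0 remainder 1
Reading remainders bottom-up:
= 100010001110110


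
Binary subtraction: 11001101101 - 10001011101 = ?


Align and subtract column by column (LSB to MSB, borrowing when needed):
  11001101101
- 10001011101
  -----------
  col 0: (1 - 0 borrow-in) - 1 → 1 - 1 = 0, borrow out 0
  col 1: (0 - 0 borrow-in) - 0 → 0 - 0 = 0, borrow out 0
  col 2: (1 - 0 borrow-in) - 1 → 1 - 1 = 0, borrow out 0
  col 3: (1 - 0 borrow-in) - 1 → 1 - 1 = 0, borrow out 0
  col 4: (0 - 0 borrow-in) - 1 → borrow from next column: (0+2) - 1 = 1, borrow out 1
  col 5: (1 - 1 borrow-in) - 0 → 0 - 0 = 0, borrow out 0
  col 6: (1 - 0 borrow-in) - 1 → 1 - 1 = 0, borrow out 0
  col 7: (0 - 0 borrow-in) - 0 → 0 - 0 = 0, borrow out 0
  col 8: (0 - 0 borrow-in) - 0 → 0 - 0 = 0, borrow out 0
  col 9: (1 - 0 borrow-in) - 0 → 1 - 0 = 1, borrow out 0
  col 10: (1 - 0 borrow-in) - 1 → 1 - 1 = 0, borrow out 0
Reading bits MSB→LSB: 01000010000
Strip leading zeros: 1000010000
= 1000010000


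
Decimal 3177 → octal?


Divide by 8 repeatedly:
3177 ÷ 8 = 397 remainder 1
397 ÷ 8 = 49 remainder 5
49 ÷ 8 = 6 remainder 1
6 ÷ 8 = 0 remainder 6
Reading remainders bottom-up:
= 0o6151


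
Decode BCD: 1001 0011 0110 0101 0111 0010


Each 4-bit group → digit:
  1001 → 9
  0011 → 3
  0110 → 6
  0101 → 5
  0111 → 7
  0010 → 2
= 936572


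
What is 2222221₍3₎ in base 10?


Positional values (base 3):
  1 × 3^0 = 1 × 1 = 1
  2 × 3^1 = 2 × 3 = 6
  2 × 3^2 = 2 × 9 = 18
  2 × 3^3 = 2 × 27 = 54
  2 × 3^4 = 2 × 81 = 162
  2 × 3^5 = 2 × 243 = 486
  2 × 3^6 = 2 × 729 = 1458
Sum = 1 + 6 + 18 + 54 + 162 + 486 + 1458
= 2185


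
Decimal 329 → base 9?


Divide by 9 repeatedly:
329 ÷ 9 = 36 remainder 5
36 ÷ 9 = 4 remainder 0
4 ÷ 9 = 0 remainder 4
Reading remainders bottom-up:
= 405


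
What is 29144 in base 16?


Divide by 16 repeatedly:
29144 ÷ 16 = 1821 remainder 8 (8)
1821 ÷ 16 = 113 remainder 13 (D)
113 ÷ 16 = 7 remainder 1 (1)
7 ÷ 16 = 0 remainder 7 (7)
Reading remainders bottom-up:
= 0x71D8


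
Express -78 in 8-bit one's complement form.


Original: 01001110
Invert all bits:
  bit 0: 0 → 1
  bit 1: 1 → 0
  bit 2: 0 → 1
  bit 3: 0 → 1
  bit 4: 1 → 0
  bit 5: 1 → 0
  bit 6: 1 → 0
  bit 7: 0 → 1
= 10110001


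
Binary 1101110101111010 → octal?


Group into 3-bit groups: 001101110101111010
  001 = 1
  101 = 5
  110 = 6
  101 = 5
  111 = 7
  010 = 2
= 0o156572


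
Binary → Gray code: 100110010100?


Binary: 100110010100
Gray code: G = B XOR (B >> 1)
B >> 1 = 010011001010
100110010100 XOR 010011001010:
  1 XOR 0 = 1
  0 XOR 1 = 1
  0 XOR 0 = 0
  1 XOR 0 = 1
  1 XOR 1 = 0
  0 XOR 1 = 1
  0 XOR 0 = 0
  1 XOR 0 = 1
  0 XOR 1 = 1
  1 XOR 0 = 1
  0 XOR 1 = 1
  0 XOR 0 = 0
= 110101011110


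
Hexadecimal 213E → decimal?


Positional values:
Position 0: E × 16^0 = 14 × 1 = 14
Position 1: 3 × 16^1 = 3 × 16 = 48
Position 2: 1 × 16^2 = 1 × 256 = 256
Position 3: 2 × 16^3 = 2 × 4096 = 8192
Sum = 14 + 48 + 256 + 8192
= 8510


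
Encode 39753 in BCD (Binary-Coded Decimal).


Each digit → 4-bit binary:
  3 → 0011
  9 → 1001
  7 → 0111
  5 → 0101
  3 → 0011
= 0011 1001 0111 0101 0011


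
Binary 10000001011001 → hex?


Group into 4-bit nibbles: 0010000001011001
  0010 = 2
  0000 = 0
  0101 = 5
  1001 = 9
= 0x2059


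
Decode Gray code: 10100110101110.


Gray code: 10100110101110
MSB stays the same: 1
Each subsequent bit = prev_binary XOR current_gray:
  B[1] = 1 XOR 0 = 1
  B[2] = 1 XOR 1 = 0
  B[3] = 0 XOR 0 = 0
  B[4] = 0 XOR 0 = 0
  B[5] = 0 XOR 1 = 1
  B[6] = 1 XOR 1 = 0
  B[7] = 0 XOR 0 = 0
  B[8] = 0 XOR 1 = 1
  B[9] = 1 XOR 0 = 1
  B[10] = 1 XOR 1 = 0
  B[11] = 0 XOR 1 = 1
  B[12] = 1 XOR 1 = 0
  B[13] = 0 XOR 0 = 0
= 11000100110100 (12596 decimal)


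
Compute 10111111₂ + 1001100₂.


Align and add column by column (LSB to MSB, carry propagating):
  010111111
+ 001001100
  ---------
  col 0: 1 + 0 + 0 (carry in) = 1 → bit 1, carry out 0
  col 1: 1 + 0 + 0 (carry in) = 1 → bit 1, carry out 0
  col 2: 1 + 1 + 0 (carry in) = 2 → bit 0, carry out 1
  col 3: 1 + 1 + 1 (carry in) = 3 → bit 1, carry out 1
  col 4: 1 + 0 + 1 (carry in) = 2 → bit 0, carry out 1
  col 5: 1 + 0 + 1 (carry in) = 2 → bit 0, carry out 1
  col 6: 0 + 1 + 1 (carry in) = 2 → bit 0, carry out 1
  col 7: 1 + 0 + 1 (carry in) = 2 → bit 0, carry out 1
  col 8: 0 + 0 + 1 (carry in) = 1 → bit 1, carry out 0
Reading bits MSB→LSB: 100001011
Strip leading zeros: 100001011
= 100001011


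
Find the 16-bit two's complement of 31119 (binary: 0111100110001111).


Original: 0111100110001111
Step 1 - Invert all bits: 1000011001110000
Step 2 - Add 1: 1000011001110000 + 1
= 1000011001110001 (represents -31119)


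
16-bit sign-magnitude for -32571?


Sign bit: 1 (negative)
Magnitude: 32571 = 111111100111011
= 1111111100111011


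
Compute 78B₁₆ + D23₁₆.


Align and add column by column (LSB to MSB, each column mod 16 with carry):
  078B
+ 0D23
  ----
  col 0: B(11) + 3(3) + 0 (carry in) = 14 → E(14), carry out 0
  col 1: 8(8) + 2(2) + 0 (carry in) = 10 → A(10), carry out 0
  col 2: 7(7) + D(13) + 0 (carry in) = 20 → 4(4), carry out 1
  col 3: 0(0) + 0(0) + 1 (carry in) = 1 → 1(1), carry out 0
Reading digits MSB→LSB: 14AE
Strip leading zeros: 14AE
= 0x14AE


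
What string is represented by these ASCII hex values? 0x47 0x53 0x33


Codes (hex): 0x47 0x53 0x33
Per-code ASCII lookup:
  0x47 = 71  (range 65-90: uppercase, 71 - 65 = 6) → 'G'
  0x53 = 83  (range 65-90: uppercase, 83 - 65 = 18) → 'S'
  0x33 = 51  (range 48-57: digits, 51 - 48 = 3) → '3'
= 'GS3'


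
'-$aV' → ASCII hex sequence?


String: '-$aV'  (4 characters)
Per-character ASCII lookup:
  '-': special character: '-' = 45 → 0x2D
  '$': special character: '$' = 36 → 0x24
  'a': lowercase starts at 97: 'a' = 97 + 0 = 97 → 0x61
  'V': uppercase starts at 65: 'V' = 65 + 21 = 86 → 0x56
= 0x2D 0x24 0x61 0x56


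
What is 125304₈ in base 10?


Positional values:
Position 0: 4 × 8^0 = 4
Position 1: 0 × 8^1 = 0
Position 2: 3 × 8^2 = 192
Position 3: 5 × 8^3 = 2560
Position 4: 2 × 8^4 = 8192
Position 5: 1 × 8^5 = 32768
Sum = 4 + 0 + 192 + 2560 + 8192 + 32768
= 43716


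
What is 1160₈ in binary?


Each octal digit → 3 binary bits:
  1 = 001
  1 = 001
  6 = 110
  0 = 000
Concatenate: 001 001 110 000
= 001001110000


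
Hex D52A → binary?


Each hex digit → 4 binary bits:
  D = 1101
  5 = 0101
  2 = 0010
  A = 1010
Concatenate: 1101 0101 0010 1010
= 1101010100101010


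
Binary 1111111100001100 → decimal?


Positional values:
Bit 2: 1 × 2^2 = 4
Bit 3: 1 × 2^3 = 8
Bit 8: 1 × 2^8 = 256
Bit 9: 1 × 2^9 = 512
Bit 10: 1 × 2^10 = 1024
Bit 11: 1 × 2^11 = 2048
Bit 12: 1 × 2^12 = 4096
Bit 13: 1 × 2^13 = 8192
Bit 14: 1 × 2^14 = 16384
Bit 15: 1 × 2^15 = 32768
Sum = 4 + 8 + 256 + 512 + 1024 + 2048 + 4096 + 8192 + 16384 + 32768
= 65292


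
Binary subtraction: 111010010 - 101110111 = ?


Align and subtract column by column (LSB to MSB, borrowing when needed):
  111010010
- 101110111
  ---------
  col 0: (0 - 0 borrow-in) - 1 → borrow from next column: (0+2) - 1 = 1, borrow out 1
  col 1: (1 - 1 borrow-in) - 1 → borrow from next column: (0+2) - 1 = 1, borrow out 1
  col 2: (0 - 1 borrow-in) - 1 → borrow from next column: (-1+2) - 1 = 0, borrow out 1
  col 3: (0 - 1 borrow-in) - 0 → borrow from next column: (-1+2) - 0 = 1, borrow out 1
  col 4: (1 - 1 borrow-in) - 1 → borrow from next column: (0+2) - 1 = 1, borrow out 1
  col 5: (0 - 1 borrow-in) - 1 → borrow from next column: (-1+2) - 1 = 0, borrow out 1
  col 6: (1 - 1 borrow-in) - 1 → borrow from next column: (0+2) - 1 = 1, borrow out 1
  col 7: (1 - 1 borrow-in) - 0 → 0 - 0 = 0, borrow out 0
  col 8: (1 - 0 borrow-in) - 1 → 1 - 1 = 0, borrow out 0
Reading bits MSB→LSB: 001011011
Strip leading zeros: 1011011
= 1011011


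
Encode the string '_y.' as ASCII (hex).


String: '_y.'  (3 characters)
Per-character ASCII lookup:
  '_': special character: '_' = 95 → 0x5F
  'y': lowercase starts at 97: 'y' = 97 + 24 = 121 → 0x79
  '.': special character: '.' = 46 → 0x2E
= 0x5F 0x79 0x2E


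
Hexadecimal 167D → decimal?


Positional values:
Position 0: D × 16^0 = 13 × 1 = 13
Position 1: 7 × 16^1 = 7 × 16 = 112
Position 2: 6 × 16^2 = 6 × 256 = 1536
Position 3: 1 × 16^3 = 1 × 4096 = 4096
Sum = 13 + 112 + 1536 + 4096
= 5757


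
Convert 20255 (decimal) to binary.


Divide by 2 repeatedly:
20255 ÷ 2 = 10127 remainder 1
10127 ÷ 2 = 5063 remainder 1
5063 ÷ 2 = 2531 remainder 1
2531 ÷ 2 = 1265 remainder 1
1265 ÷ 2 = 632 remainder 1
632 ÷ 2 = 316 remainder 0
316 ÷ 2 = 158 remainder 0
158 ÷ 2 = 79 remainder 0
79 ÷ 2 = 39 remainder 1
39 ÷ 2 = 19 remainder 1
19 ÷ 2 = 9 remainder 1
9 ÷ 2 = 4 remainder 1
4 ÷ 2 = 2 remainder 0
2 ÷ 2 = 1 remainder 0
1 ÷ 2 = 0 remainder 1
Reading remainders bottom-up:
= 100111100011111


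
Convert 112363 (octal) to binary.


Each octal digit → 3 binary bits:
  1 = 001
  1 = 001
  2 = 010
  3 = 011
  6 = 110
  3 = 011
Concatenate: 001 001 010 011 110 011
= 001001010011110011


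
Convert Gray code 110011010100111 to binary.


Gray code: 110011010100111
MSB stays the same: 1
Each subsequent bit = prev_binary XOR current_gray:
  B[1] = 1 XOR 1 = 0
  B[2] = 0 XOR 0 = 0
  B[3] = 0 XOR 0 = 0
  B[4] = 0 XOR 1 = 1
  B[5] = 1 XOR 1 = 0
  B[6] = 0 XOR 0 = 0
  B[7] = 0 XOR 1 = 1
  B[8] = 1 XOR 0 = 1
  B[9] = 1 XOR 1 = 0
  B[10] = 0 XOR 0 = 0
  B[11] = 0 XOR 0 = 0
  B[12] = 0 XOR 1 = 1
  B[13] = 1 XOR 1 = 0
  B[14] = 0 XOR 1 = 1
= 100010011000101 (17605 decimal)


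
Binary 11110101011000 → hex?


Group into 4-bit nibbles: 0011110101011000
  0011 = 3
  1101 = D
  0101 = 5
  1000 = 8
= 0x3D58


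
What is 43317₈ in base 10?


Positional values:
Position 0: 7 × 8^0 = 7
Position 1: 1 × 8^1 = 8
Position 2: 3 × 8^2 = 192
Position 3: 3 × 8^3 = 1536
Position 4: 4 × 8^4 = 16384
Sum = 7 + 8 + 192 + 1536 + 16384
= 18127


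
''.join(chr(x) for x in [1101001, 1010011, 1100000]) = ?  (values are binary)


Codes (binary): 1101001 1010011 1100000
Per-code ASCII lookup:
  1101001 = 105  (range 97-122: lowercase, 105 - 97 = 8) → 'i'
  1010011 = 83  (range 65-90: uppercase, 83 - 65 = 18) → 'S'
  1100000 = 96  (special character) → '`'
= 'iS`'


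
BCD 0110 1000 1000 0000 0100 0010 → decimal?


Each 4-bit group → digit:
  0110 → 6
  1000 → 8
  1000 → 8
  0000 → 0
  0100 → 4
  0010 → 2
= 688042


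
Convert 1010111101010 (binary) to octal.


Group into 3-bit groups: 001010111101010
  001 = 1
  010 = 2
  111 = 7
  101 = 5
  010 = 2
= 0o12752


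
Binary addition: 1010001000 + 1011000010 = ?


Align and add column by column (LSB to MSB, carry propagating):
  01010001000
+ 01011000010
  -----------
  col 0: 0 + 0 + 0 (carry in) = 0 → bit 0, carry out 0
  col 1: 0 + 1 + 0 (carry in) = 1 → bit 1, carry out 0
  col 2: 0 + 0 + 0 (carry in) = 0 → bit 0, carry out 0
  col 3: 1 + 0 + 0 (carry in) = 1 → bit 1, carry out 0
  col 4: 0 + 0 + 0 (carry in) = 0 → bit 0, carry out 0
  col 5: 0 + 0 + 0 (carry in) = 0 → bit 0, carry out 0
  col 6: 0 + 1 + 0 (carry in) = 1 → bit 1, carry out 0
  col 7: 1 + 1 + 0 (carry in) = 2 → bit 0, carry out 1
  col 8: 0 + 0 + 1 (carry in) = 1 → bit 1, carry out 0
  col 9: 1 + 1 + 0 (carry in) = 2 → bit 0, carry out 1
  col 10: 0 + 0 + 1 (carry in) = 1 → bit 1, carry out 0
Reading bits MSB→LSB: 10101001010
Strip leading zeros: 10101001010
= 10101001010


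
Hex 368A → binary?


Each hex digit → 4 binary bits:
  3 = 0011
  6 = 0110
  8 = 1000
  A = 1010
Concatenate: 0011 0110 1000 1010
= 0011011010001010


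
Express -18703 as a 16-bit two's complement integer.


Original: 0100100100001111
Step 1 - Invert all bits: 1011011011110000
Step 2 - Add 1: 1011011011110000 + 1
= 1011011011110001 (represents -18703)


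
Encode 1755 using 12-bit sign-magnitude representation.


Sign bit: 0 (positive)
Magnitude: 1755 = 11011011011
= 011011011011


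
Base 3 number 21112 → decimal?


Positional values (base 3):
  2 × 3^0 = 2 × 1 = 2
  1 × 3^1 = 1 × 3 = 3
  1 × 3^2 = 1 × 9 = 9
  1 × 3^3 = 1 × 27 = 27
  2 × 3^4 = 2 × 81 = 162
Sum = 2 + 3 + 9 + 27 + 162
= 203


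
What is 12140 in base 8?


Divide by 8 repeatedly:
12140 ÷ 8 = 1517 remainder 4
1517 ÷ 8 = 189 remainder 5
189 ÷ 8 = 23 remainder 5
23 ÷ 8 = 2 remainder 7
2 ÷ 8 = 0 remainder 2
Reading remainders bottom-up:
= 0o27554


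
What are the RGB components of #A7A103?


Hex: #A7A103
R = A7₁₆ = 167
G = A1₁₆ = 161
B = 03₁₆ = 3
= RGB(167, 161, 3)


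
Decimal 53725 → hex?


Divide by 16 repeatedly:
53725 ÷ 16 = 3357 remainder 13 (D)
3357 ÷ 16 = 209 remainder 13 (D)
209 ÷ 16 = 13 remainder 1 (1)
13 ÷ 16 = 0 remainder 13 (D)
Reading remainders bottom-up:
= 0xD1DD


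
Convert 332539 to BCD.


Each digit → 4-bit binary:
  3 → 0011
  3 → 0011
  2 → 0010
  5 → 0101
  3 → 0011
  9 → 1001
= 0011 0011 0010 0101 0011 1001


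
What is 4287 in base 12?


Divide by 12 repeatedly:
4287 ÷ 12 = 357 remainder 3
357 ÷ 12 = 29 remainder 9
29 ÷ 12 = 2 remainder 5
2 ÷ 12 = 0 remainder 2
Reading remainders bottom-up:
= 2593


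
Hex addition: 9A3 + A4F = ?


Align and add column by column (LSB to MSB, each column mod 16 with carry):
  09A3
+ 0A4F
  ----
  col 0: 3(3) + F(15) + 0 (carry in) = 18 → 2(2), carry out 1
  col 1: A(10) + 4(4) + 1 (carry in) = 15 → F(15), carry out 0
  col 2: 9(9) + A(10) + 0 (carry in) = 19 → 3(3), carry out 1
  col 3: 0(0) + 0(0) + 1 (carry in) = 1 → 1(1), carry out 0
Reading digits MSB→LSB: 13F2
Strip leading zeros: 13F2
= 0x13F2


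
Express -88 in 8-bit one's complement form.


Original: 01011000
Invert all bits:
  bit 0: 0 → 1
  bit 1: 1 → 0
  bit 2: 0 → 1
  bit 3: 1 → 0
  bit 4: 1 → 0
  bit 5: 0 → 1
  bit 6: 0 → 1
  bit 7: 0 → 1
= 10100111


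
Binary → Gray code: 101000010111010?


Binary: 101000010111010
Gray code: G = B XOR (B >> 1)
B >> 1 = 010100001011101
101000010111010 XOR 010100001011101:
  1 XOR 0 = 1
  0 XOR 1 = 1
  1 XOR 0 = 1
  0 XOR 1 = 1
  0 XOR 0 = 0
  0 XOR 0 = 0
  0 XOR 0 = 0
  1 XOR 0 = 1
  0 XOR 1 = 1
  1 XOR 0 = 1
  1 XOR 1 = 0
  1 XOR 1 = 0
  0 XOR 1 = 1
  1 XOR 0 = 1
  0 XOR 1 = 1
= 111100011100111


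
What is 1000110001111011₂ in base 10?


Positional values:
Bit 0: 1 × 2^0 = 1
Bit 1: 1 × 2^1 = 2
Bit 3: 1 × 2^3 = 8
Bit 4: 1 × 2^4 = 16
Bit 5: 1 × 2^5 = 32
Bit 6: 1 × 2^6 = 64
Bit 10: 1 × 2^10 = 1024
Bit 11: 1 × 2^11 = 2048
Bit 15: 1 × 2^15 = 32768
Sum = 1 + 2 + 8 + 16 + 32 + 64 + 1024 + 2048 + 32768
= 35963


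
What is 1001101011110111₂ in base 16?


Group into 4-bit nibbles: 1001101011110111
  1001 = 9
  1010 = A
  1111 = F
  0111 = 7
= 0x9AF7


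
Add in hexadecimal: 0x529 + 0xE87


Align and add column by column (LSB to MSB, each column mod 16 with carry):
  0529
+ 0E87
  ----
  col 0: 9(9) + 7(7) + 0 (carry in) = 16 → 0(0), carry out 1
  col 1: 2(2) + 8(8) + 1 (carry in) = 11 → B(11), carry out 0
  col 2: 5(5) + E(14) + 0 (carry in) = 19 → 3(3), carry out 1
  col 3: 0(0) + 0(0) + 1 (carry in) = 1 → 1(1), carry out 0
Reading digits MSB→LSB: 13B0
Strip leading zeros: 13B0
= 0x13B0


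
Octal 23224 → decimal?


Positional values:
Position 0: 4 × 8^0 = 4
Position 1: 2 × 8^1 = 16
Position 2: 2 × 8^2 = 128
Position 3: 3 × 8^3 = 1536
Position 4: 2 × 8^4 = 8192
Sum = 4 + 16 + 128 + 1536 + 8192
= 9876


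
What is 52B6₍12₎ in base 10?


Positional values (base 12):
  6 × 12^0 = 6 × 1 = 6
  B × 12^1 = 11 × 12 = 132
  2 × 12^2 = 2 × 144 = 288
  5 × 12^3 = 5 × 1728 = 8640
Sum = 6 + 132 + 288 + 8640
= 9066


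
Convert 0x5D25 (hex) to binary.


Each hex digit → 4 binary bits:
  5 = 0101
  D = 1101
  2 = 0010
  5 = 0101
Concatenate: 0101 1101 0010 0101
= 0101110100100101


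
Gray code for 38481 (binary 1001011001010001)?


Binary: 1001011001010001
Gray code: G = B XOR (B >> 1)
B >> 1 = 0100101100101000
1001011001010001 XOR 0100101100101000:
  1 XOR 0 = 1
  0 XOR 1 = 1
  0 XOR 0 = 0
  1 XOR 0 = 1
  0 XOR 1 = 1
  1 XOR 0 = 1
  1 XOR 1 = 0
  0 XOR 1 = 1
  0 XOR 0 = 0
  1 XOR 0 = 1
  0 XOR 1 = 1
  1 XOR 0 = 1
  0 XOR 1 = 1
  0 XOR 0 = 0
  0 XOR 0 = 0
  1 XOR 0 = 1
= 1101110101111001


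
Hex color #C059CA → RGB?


Hex: #C059CA
R = C0₁₆ = 192
G = 59₁₆ = 89
B = CA₁₆ = 202
= RGB(192, 89, 202)


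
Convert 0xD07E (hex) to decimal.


Positional values:
Position 0: E × 16^0 = 14 × 1 = 14
Position 1: 7 × 16^1 = 7 × 16 = 112
Position 2: 0 × 16^2 = 0 × 256 = 0
Position 3: D × 16^3 = 13 × 4096 = 53248
Sum = 14 + 112 + 0 + 53248
= 53374


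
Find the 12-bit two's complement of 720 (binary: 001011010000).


Original: 001011010000
Step 1 - Invert all bits: 110100101111
Step 2 - Add 1: 110100101111 + 1
= 110100110000 (represents -720)


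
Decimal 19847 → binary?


Divide by 2 repeatedly:
19847 ÷ 2 = 9923 remainder 1
9923 ÷ 2 = 4961 remainder 1
4961 ÷ 2 = 2480 remainder 1
2480 ÷ 2 = 1240 remainder 0
1240 ÷ 2 = 620 remainder 0
620 ÷ 2 = 310 remainder 0
310 ÷ 2 = 155 remainder 0
155 ÷ 2 = 77 remainder 1
77 ÷ 2 = 38 remainder 1
38 ÷ 2 = 19 remainder 0
19 ÷ 2 = 9 remainder 1
9 ÷ 2 = 4 remainder 1
4 ÷ 2 = 2 remainder 0
2 ÷ 2 = 1 remainder 0
1 ÷ 2 = 0 remainder 1
Reading remainders bottom-up:
= 100110110000111


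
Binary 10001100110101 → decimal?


Positional values:
Bit 0: 1 × 2^0 = 1
Bit 2: 1 × 2^2 = 4
Bit 4: 1 × 2^4 = 16
Bit 5: 1 × 2^5 = 32
Bit 8: 1 × 2^8 = 256
Bit 9: 1 × 2^9 = 512
Bit 13: 1 × 2^13 = 8192
Sum = 1 + 4 + 16 + 32 + 256 + 512 + 8192
= 9013


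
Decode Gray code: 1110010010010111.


Gray code: 1110010010010111
MSB stays the same: 1
Each subsequent bit = prev_binary XOR current_gray:
  B[1] = 1 XOR 1 = 0
  B[2] = 0 XOR 1 = 1
  B[3] = 1 XOR 0 = 1
  B[4] = 1 XOR 0 = 1
  B[5] = 1 XOR 1 = 0
  B[6] = 0 XOR 0 = 0
  B[7] = 0 XOR 0 = 0
  B[8] = 0 XOR 1 = 1
  B[9] = 1 XOR 0 = 1
  B[10] = 1 XOR 0 = 1
  B[11] = 1 XOR 1 = 0
  B[12] = 0 XOR 0 = 0
  B[13] = 0 XOR 1 = 1
  B[14] = 1 XOR 1 = 0
  B[15] = 0 XOR 1 = 1
= 1011100011100101 (47333 decimal)


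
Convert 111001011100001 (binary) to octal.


Group into 3-bit groups: 111001011100001
  111 = 7
  001 = 1
  011 = 3
  100 = 4
  001 = 1
= 0o71341


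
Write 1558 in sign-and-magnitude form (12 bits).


Sign bit: 0 (positive)
Magnitude: 1558 = 11000010110
= 011000010110


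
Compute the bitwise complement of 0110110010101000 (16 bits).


Original: 0110110010101000
Invert all bits:
  bit 0: 0 → 1
  bit 1: 1 → 0
  bit 2: 1 → 0
  bit 3: 0 → 1
  bit 4: 1 → 0
  bit 5: 1 → 0
  bit 6: 0 → 1
  bit 7: 0 → 1
  bit 8: 1 → 0
  bit 9: 0 → 1
  bit 10: 1 → 0
  bit 11: 0 → 1
  bit 12: 1 → 0
  bit 13: 0 → 1
  bit 14: 0 → 1
  bit 15: 0 → 1
= 1001001101010111


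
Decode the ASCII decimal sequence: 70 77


Codes (decimal): 70 77
Per-code ASCII lookup:
  70  (range 65-90: uppercase, 70 - 65 = 5) → 'F'
  77  (range 65-90: uppercase, 77 - 65 = 12) → 'M'
= 'FM'


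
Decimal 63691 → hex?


Divide by 16 repeatedly:
63691 ÷ 16 = 3980 remainder 11 (B)
3980 ÷ 16 = 248 remainder 12 (C)
248 ÷ 16 = 15 remainder 8 (8)
15 ÷ 16 = 0 remainder 15 (F)
Reading remainders bottom-up:
= 0xF8CB


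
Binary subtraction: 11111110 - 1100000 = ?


Align and subtract column by column (LSB to MSB, borrowing when needed):
  11111110
- 01100000
  --------
  col 0: (0 - 0 borrow-in) - 0 → 0 - 0 = 0, borrow out 0
  col 1: (1 - 0 borrow-in) - 0 → 1 - 0 = 1, borrow out 0
  col 2: (1 - 0 borrow-in) - 0 → 1 - 0 = 1, borrow out 0
  col 3: (1 - 0 borrow-in) - 0 → 1 - 0 = 1, borrow out 0
  col 4: (1 - 0 borrow-in) - 0 → 1 - 0 = 1, borrow out 0
  col 5: (1 - 0 borrow-in) - 1 → 1 - 1 = 0, borrow out 0
  col 6: (1 - 0 borrow-in) - 1 → 1 - 1 = 0, borrow out 0
  col 7: (1 - 0 borrow-in) - 0 → 1 - 0 = 1, borrow out 0
Reading bits MSB→LSB: 10011110
Strip leading zeros: 10011110
= 10011110


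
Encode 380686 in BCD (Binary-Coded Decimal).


Each digit → 4-bit binary:
  3 → 0011
  8 → 1000
  0 → 0000
  6 → 0110
  8 → 1000
  6 → 0110
= 0011 1000 0000 0110 1000 0110


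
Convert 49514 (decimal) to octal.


Divide by 8 repeatedly:
49514 ÷ 8 = 6189 remainder 2
6189 ÷ 8 = 773 remainder 5
773 ÷ 8 = 96 remainder 5
96 ÷ 8 = 12 remainder 0
12 ÷ 8 = 1 remainder 4
1 ÷ 8 = 0 remainder 1
Reading remainders bottom-up:
= 0o140552


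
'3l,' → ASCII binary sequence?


String: '3l,'  (3 characters)
Per-character ASCII lookup:
  '3': digits start at 48: '3' = 48 + 3 = 51 → 110011
  'l': lowercase starts at 97: 'l' = 97 + 11 = 108 → 1101100
  ',': special character: ',' = 44 → 101100
= 110011 1101100 101100


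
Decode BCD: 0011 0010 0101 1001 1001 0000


Each 4-bit group → digit:
  0011 → 3
  0010 → 2
  0101 → 5
  1001 → 9
  1001 → 9
  0000 → 0
= 325990


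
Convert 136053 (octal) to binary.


Each octal digit → 3 binary bits:
  1 = 001
  3 = 011
  6 = 110
  0 = 000
  5 = 101
  3 = 011
Concatenate: 001 011 110 000 101 011
= 001011110000101011


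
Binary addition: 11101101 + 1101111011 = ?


Align and add column by column (LSB to MSB, carry propagating):
  00011101101
+ 01101111011
  -----------
  col 0: 1 + 1 + 0 (carry in) = 2 → bit 0, carry out 1
  col 1: 0 + 1 + 1 (carry in) = 2 → bit 0, carry out 1
  col 2: 1 + 0 + 1 (carry in) = 2 → bit 0, carry out 1
  col 3: 1 + 1 + 1 (carry in) = 3 → bit 1, carry out 1
  col 4: 0 + 1 + 1 (carry in) = 2 → bit 0, carry out 1
  col 5: 1 + 1 + 1 (carry in) = 3 → bit 1, carry out 1
  col 6: 1 + 1 + 1 (carry in) = 3 → bit 1, carry out 1
  col 7: 1 + 0 + 1 (carry in) = 2 → bit 0, carry out 1
  col 8: 0 + 1 + 1 (carry in) = 2 → bit 0, carry out 1
  col 9: 0 + 1 + 1 (carry in) = 2 → bit 0, carry out 1
  col 10: 0 + 0 + 1 (carry in) = 1 → bit 1, carry out 0
Reading bits MSB→LSB: 10001101000
Strip leading zeros: 10001101000
= 10001101000
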